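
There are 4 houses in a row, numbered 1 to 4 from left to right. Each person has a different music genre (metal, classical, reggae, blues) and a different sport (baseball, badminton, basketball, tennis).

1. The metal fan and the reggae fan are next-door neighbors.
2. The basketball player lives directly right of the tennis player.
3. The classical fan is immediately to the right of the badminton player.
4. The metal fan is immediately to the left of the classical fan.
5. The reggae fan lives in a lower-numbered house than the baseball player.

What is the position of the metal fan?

3

The classical fan is narrowed to house 2 or 3 or 4; consider each.
Placing it in house 2 and house 3 leads to a contradiction, so it's in house 4.
The badminton player is in house 3 (clue 3).
From clue 4, the metal fan must be in house 3.
The only sport still possible for house 1 is tennis.
The reggae fan is in house 2 (clue 1).
The basketball player is in house 2 (clue 2).
Clue 5 places the baseball player in house 4.
That leaves blues as the music genre for house 1.
So: house 1 = blues/tennis, house 2 = reggae/basketball, house 3 = metal/badminton, house 4 = classical/baseball.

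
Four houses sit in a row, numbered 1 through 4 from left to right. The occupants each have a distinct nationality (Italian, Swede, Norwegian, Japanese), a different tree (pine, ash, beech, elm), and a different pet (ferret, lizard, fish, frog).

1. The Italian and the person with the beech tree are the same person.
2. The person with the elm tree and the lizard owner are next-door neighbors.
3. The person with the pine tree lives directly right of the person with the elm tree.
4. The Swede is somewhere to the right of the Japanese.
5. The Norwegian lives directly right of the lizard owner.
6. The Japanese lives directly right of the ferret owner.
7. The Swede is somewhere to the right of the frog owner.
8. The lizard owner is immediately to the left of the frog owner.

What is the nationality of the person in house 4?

Swede

House 1 nationality: only Italian fits.
That leaves fish as the pet for house 4.
Clue 1: the person with the beech tree is in house 1.
House 4 nationality: only Swede fits.
So house 3 gets frog for pet.
Clue 8 places the lizard owner in house 2.
So house 1 gets ferret for pet.
By clue 2, the person with the elm tree is in house 3.
By clue 3, the person with the pine tree is in house 4.
The Norwegian is in house 3 (clue 5).
Clue 6 places the Japanese in house 2.
That leaves ash as the tree for house 2.
So: house 1 = Italian/beech/ferret, house 2 = Japanese/ash/lizard, house 3 = Norwegian/elm/frog, house 4 = Swede/pine/fish.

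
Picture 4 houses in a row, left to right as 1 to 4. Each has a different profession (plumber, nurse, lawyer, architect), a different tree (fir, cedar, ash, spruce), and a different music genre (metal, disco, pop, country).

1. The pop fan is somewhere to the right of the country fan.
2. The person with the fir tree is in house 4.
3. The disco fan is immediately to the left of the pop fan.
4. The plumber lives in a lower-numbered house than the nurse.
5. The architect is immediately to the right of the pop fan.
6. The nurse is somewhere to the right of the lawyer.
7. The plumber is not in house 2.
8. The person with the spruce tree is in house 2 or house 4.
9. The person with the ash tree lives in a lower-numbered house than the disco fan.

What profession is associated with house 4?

Clue 2: the person with the fir tree is in house 4.
So house 2 gets spruce for tree.
That leaves cedar as the tree for house 3.
House 4's music genre must be metal (nothing else left).
The disco fan is in house 2 (clue 3).
By clue 3, the pop fan is in house 3.
From clue 5, the architect must be in house 4.
So house 1 gets ash for tree.
The only music genre still possible for house 1 is country.
From clue 4, the plumber must be in house 1.
That leaves lawyer as the profession for house 2.
That leaves nurse as the profession for house 3.
So: house 1 = plumber/ash/country, house 2 = lawyer/spruce/disco, house 3 = nurse/cedar/pop, house 4 = architect/fir/metal.

architect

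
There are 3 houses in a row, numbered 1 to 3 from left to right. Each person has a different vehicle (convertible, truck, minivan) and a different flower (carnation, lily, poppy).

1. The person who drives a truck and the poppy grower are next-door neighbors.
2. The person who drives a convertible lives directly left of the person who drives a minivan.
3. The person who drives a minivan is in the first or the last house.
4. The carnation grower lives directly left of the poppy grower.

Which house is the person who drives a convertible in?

2

From clue 3, the person who drives a minivan must be in house 3.
From clue 2, the person who drives a convertible must be in house 2.
The only vehicle still possible for house 1 is truck.
By clue 1, the poppy grower is in house 2.
The carnation grower is in house 1 (clue 4).
House 3 flower: only lily fits.
So: house 1 = truck/carnation, house 2 = convertible/poppy, house 3 = minivan/lily.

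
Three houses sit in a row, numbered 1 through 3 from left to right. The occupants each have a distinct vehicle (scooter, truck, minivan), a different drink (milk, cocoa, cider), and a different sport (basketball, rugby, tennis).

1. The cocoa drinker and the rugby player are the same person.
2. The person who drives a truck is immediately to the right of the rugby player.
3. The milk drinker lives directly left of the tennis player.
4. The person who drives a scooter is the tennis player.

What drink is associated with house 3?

House 1 vehicle: only minivan fits.
That leaves cider as the drink for house 3.
The person who drives a scooter is narrowed to house 2 or 3; consider each.
Placing it in house 2 leads to a contradiction, so it's in house 3.
From clue 4, the tennis player must be in house 3.
That leaves truck as the vehicle for house 2.
By clue 2, the rugby player is in house 1.
Clue 3: the milk drinker is in house 2.
That leaves cocoa as the drink for house 1.
House 2 sport: only basketball fits.
So: house 1 = minivan/cocoa/rugby, house 2 = truck/milk/basketball, house 3 = scooter/cider/tennis.

cider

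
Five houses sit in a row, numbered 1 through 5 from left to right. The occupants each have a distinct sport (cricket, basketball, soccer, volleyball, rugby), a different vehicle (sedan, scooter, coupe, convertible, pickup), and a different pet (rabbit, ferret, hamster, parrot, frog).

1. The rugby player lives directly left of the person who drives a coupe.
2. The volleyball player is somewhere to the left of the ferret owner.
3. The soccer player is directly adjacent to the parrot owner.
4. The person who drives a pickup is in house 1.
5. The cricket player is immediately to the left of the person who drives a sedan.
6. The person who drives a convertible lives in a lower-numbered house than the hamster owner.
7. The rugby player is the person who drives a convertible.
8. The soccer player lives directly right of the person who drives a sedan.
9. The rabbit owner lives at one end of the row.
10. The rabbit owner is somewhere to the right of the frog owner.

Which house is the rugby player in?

2

By clue 4, the person who drives a pickup is in house 1.
Clue 10: the rabbit owner is in house 5.
So house 1 gets frog for pet.
The only vehicle still possible for house 5 is scooter.
The rugby player is narrowed to house 2 or 3; consider each.
Placing it in house 3 leads to a contradiction, so it's in house 2.
By clue 1, the person who drives a coupe is in house 3.
The person who drives a convertible is in house 2 (clue 7).
That leaves sedan as the vehicle for house 4.
Clue 5: the cricket player is in house 3.
From clue 8, the soccer player must be in house 5.
House 1's sport must be volleyball (nothing else left).
That leaves basketball as the sport for house 4.
By clue 3, the parrot owner is in house 4.
House 2 pet: only ferret fits.
So house 3 gets hamster for pet.
So: house 1 = volleyball/pickup/frog, house 2 = rugby/convertible/ferret, house 3 = cricket/coupe/hamster, house 4 = basketball/sedan/parrot, house 5 = soccer/scooter/rabbit.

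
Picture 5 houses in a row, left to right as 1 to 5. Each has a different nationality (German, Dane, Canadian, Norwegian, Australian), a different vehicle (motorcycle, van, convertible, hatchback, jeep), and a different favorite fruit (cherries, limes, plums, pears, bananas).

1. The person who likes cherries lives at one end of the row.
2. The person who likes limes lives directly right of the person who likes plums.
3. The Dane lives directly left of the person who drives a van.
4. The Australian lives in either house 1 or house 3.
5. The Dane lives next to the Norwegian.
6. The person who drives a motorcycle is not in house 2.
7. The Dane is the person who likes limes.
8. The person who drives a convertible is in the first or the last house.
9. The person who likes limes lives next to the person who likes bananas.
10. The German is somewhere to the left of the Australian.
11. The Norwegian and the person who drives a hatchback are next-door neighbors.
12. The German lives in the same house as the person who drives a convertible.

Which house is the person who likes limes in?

The Australian is in house 3 (clue 10).
By clue 12, the German is in house 1.
The person who drives a convertible is in house 1 (clue 12).
Clue 5: the Dane is in house 4.
From clue 5, the Norwegian must be in house 5.
Clue 7: the person who likes limes is in house 4.
Clue 11 places the person who drives a hatchback in house 4.
That leaves Canadian as the nationality for house 2.
That leaves jeep as the vehicle for house 2.
Clue 2: the person who likes plums is in house 3.
Clue 3: the person who drives a van is in house 5.
The only vehicle still possible for house 3 is motorcycle.
House 2's favorite fruit must be pears (nothing else left).
House 5's favorite fruit must be bananas (nothing else left).
That leaves cherries as the favorite fruit for house 1.
So: house 1 = German/convertible/cherries, house 2 = Canadian/jeep/pears, house 3 = Australian/motorcycle/plums, house 4 = Dane/hatchback/limes, house 5 = Norwegian/van/bananas.

4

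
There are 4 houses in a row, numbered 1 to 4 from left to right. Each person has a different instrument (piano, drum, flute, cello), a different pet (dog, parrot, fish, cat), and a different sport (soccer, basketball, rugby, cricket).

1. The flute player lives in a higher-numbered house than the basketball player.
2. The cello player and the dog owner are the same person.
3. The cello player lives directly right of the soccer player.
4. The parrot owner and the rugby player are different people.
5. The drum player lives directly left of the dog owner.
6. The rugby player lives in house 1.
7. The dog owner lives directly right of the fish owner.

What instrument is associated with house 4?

flute

Clue 6: the rugby player is in house 1.
So house 4 gets cricket for sport.
House 1's instrument must be piano (nothing else left).
So house 2 gets drum for instrument.
House 1 pet: only cat fits.
Clue 5 places the dog owner in house 3.
Clue 7: the fish owner is in house 2.
The only pet still possible for house 4 is parrot.
The cello player is in house 3 (clue 2).
Clue 3 places the soccer player in house 2.
That leaves flute as the instrument for house 4.
The only sport still possible for house 3 is basketball.
So: house 1 = piano/cat/rugby, house 2 = drum/fish/soccer, house 3 = cello/dog/basketball, house 4 = flute/parrot/cricket.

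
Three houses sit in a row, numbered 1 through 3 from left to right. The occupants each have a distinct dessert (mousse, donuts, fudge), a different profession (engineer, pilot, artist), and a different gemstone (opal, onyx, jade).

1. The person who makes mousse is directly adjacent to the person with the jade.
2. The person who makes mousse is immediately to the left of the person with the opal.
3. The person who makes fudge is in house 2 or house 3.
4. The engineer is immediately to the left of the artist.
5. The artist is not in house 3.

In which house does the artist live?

The artist is in house 2 (clue 5).
House 3's profession must be pilot (nothing else left).
That leaves engineer as the profession for house 1.
The person who makes fudge is narrowed to house 2 or 3; consider each.
Placing it in house 2 leads to a contradiction, so it's in house 3.
The person who makes donuts is narrowed to house 1 or 2; consider each.
Placing it in house 2 leads to a contradiction, so it's in house 1.
House 2 dessert: only mousse fits.
By clue 2, the person with the opal is in house 3.
The only gemstone still possible for house 1 is jade.
The only gemstone still possible for house 2 is onyx.
So: house 1 = donuts/engineer/jade, house 2 = mousse/artist/onyx, house 3 = fudge/pilot/opal.

2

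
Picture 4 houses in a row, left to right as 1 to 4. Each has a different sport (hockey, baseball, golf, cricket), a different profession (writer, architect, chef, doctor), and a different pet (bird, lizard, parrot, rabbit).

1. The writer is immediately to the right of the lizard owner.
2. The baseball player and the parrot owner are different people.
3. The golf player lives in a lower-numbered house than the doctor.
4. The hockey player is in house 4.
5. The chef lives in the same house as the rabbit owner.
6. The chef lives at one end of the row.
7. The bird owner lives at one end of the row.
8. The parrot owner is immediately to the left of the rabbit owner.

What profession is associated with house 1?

By clue 4, the hockey player is in house 4.
Clue 5 places the chef in house 4.
Clue 5 places the rabbit owner in house 4.
Clue 8: the parrot owner is in house 3.
House 1's profession must be architect (nothing else left).
House 2's pet must be lizard (nothing else left).
From clue 1, the writer must be in house 3.
House 3 sport: only cricket fits.
House 2 profession: only doctor fits.
So house 1 gets bird for pet.
Clue 3 places the golf player in house 1.
House 2 sport: only baseball fits.
So: house 1 = golf/architect/bird, house 2 = baseball/doctor/lizard, house 3 = cricket/writer/parrot, house 4 = hockey/chef/rabbit.

architect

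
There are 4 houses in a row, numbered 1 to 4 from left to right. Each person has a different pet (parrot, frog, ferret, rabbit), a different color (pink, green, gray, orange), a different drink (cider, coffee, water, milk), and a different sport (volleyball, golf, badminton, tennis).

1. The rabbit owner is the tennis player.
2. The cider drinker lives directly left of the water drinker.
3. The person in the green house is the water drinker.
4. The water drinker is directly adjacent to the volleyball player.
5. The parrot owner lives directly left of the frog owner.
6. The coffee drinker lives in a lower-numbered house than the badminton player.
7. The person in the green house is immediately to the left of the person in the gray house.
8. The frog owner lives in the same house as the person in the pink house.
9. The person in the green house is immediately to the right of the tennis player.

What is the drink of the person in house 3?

coffee

So house 1 gets orange for color.
House 4's drink must be milk (nothing else left).
The rabbit owner is narrowed to house 1 or 2; consider each.
Placing it in house 2 leads to a contradiction, so it's in house 1.
Clue 1 places the tennis player in house 1.
Clue 9: the person in the green house is in house 2.
The water drinker is in house 2 (clue 3).
Clue 4: the volleyball player is in house 3.
Clue 7 places the person in the gray house in house 3.
So house 4 gets pink for color.
So house 3 gets coffee for drink.
By clue 6, the badminton player is in house 4.
Clue 8: the frog owner is in house 4.
That leaves cider as the drink for house 1.
So house 2 gets golf for sport.
By clue 5, the parrot owner is in house 3.
So house 2 gets ferret for pet.
So: house 1 = rabbit/orange/cider/tennis, house 2 = ferret/green/water/golf, house 3 = parrot/gray/coffee/volleyball, house 4 = frog/pink/milk/badminton.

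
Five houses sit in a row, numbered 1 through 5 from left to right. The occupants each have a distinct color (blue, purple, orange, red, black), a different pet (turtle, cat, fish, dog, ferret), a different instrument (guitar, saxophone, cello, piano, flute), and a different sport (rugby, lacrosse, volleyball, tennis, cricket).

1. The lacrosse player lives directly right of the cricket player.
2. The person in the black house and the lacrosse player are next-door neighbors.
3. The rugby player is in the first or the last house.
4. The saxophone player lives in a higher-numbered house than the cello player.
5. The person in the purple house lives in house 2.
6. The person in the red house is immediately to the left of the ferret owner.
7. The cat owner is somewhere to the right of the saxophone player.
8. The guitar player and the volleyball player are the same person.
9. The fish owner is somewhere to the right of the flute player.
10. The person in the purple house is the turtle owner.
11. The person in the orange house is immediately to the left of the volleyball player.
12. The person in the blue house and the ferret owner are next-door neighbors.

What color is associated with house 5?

blue

Clue 5: the person in the purple house is in house 2.
The turtle owner is in house 2 (clue 10).
House 1 pet: only dog fits.
The person in the red house is narrowed to house 3 or 4; consider each.
Placing it in house 4 leads to a contradiction, so it's in house 3.
From clue 6, the ferret owner must be in house 4.
That leaves blue as the color for house 5.
The person in the black house is narrowed to house 1 or 4; consider each.
Placing it in house 1 leads to a contradiction, so it's in house 4.
So house 1 gets orange for color.
By clue 11, the volleyball player is in house 2.
That leaves cricket as the sport for house 4.
Clue 1: the lacrosse player is in house 5.
From clue 8, the guitar player must be in house 2.
So house 5 gets piano for instrument.
So house 3 gets tennis for sport.
Clue 7 places the cat owner in house 5.
That leaves fish as the pet for house 3.
So house 1 gets rugby for sport.
Clue 9: the flute player is in house 1.
The only instrument still possible for house 4 is saxophone.
That leaves cello as the instrument for house 3.
So: house 1 = orange/dog/flute/rugby, house 2 = purple/turtle/guitar/volleyball, house 3 = red/fish/cello/tennis, house 4 = black/ferret/saxophone/cricket, house 5 = blue/cat/piano/lacrosse.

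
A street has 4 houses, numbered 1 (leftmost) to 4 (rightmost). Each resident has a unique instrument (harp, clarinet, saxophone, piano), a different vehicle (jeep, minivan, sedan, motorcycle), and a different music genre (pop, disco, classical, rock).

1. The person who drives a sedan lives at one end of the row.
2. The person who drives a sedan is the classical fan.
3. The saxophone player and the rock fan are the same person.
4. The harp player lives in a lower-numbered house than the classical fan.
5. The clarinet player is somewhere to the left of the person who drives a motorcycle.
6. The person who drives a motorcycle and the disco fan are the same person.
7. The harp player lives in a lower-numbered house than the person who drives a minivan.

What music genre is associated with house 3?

The classical fan is in house 4 (clue 4).
From clue 2, the person who drives a sedan must be in house 4.
House 4's instrument must be piano (nothing else left).
That leaves jeep as the vehicle for house 1.
So house 3 gets saxophone for instrument.
Clue 3 places the rock fan in house 3.
The only music genre still possible for house 1 is pop.
House 2's music genre must be disco (nothing else left).
By clue 6, the person who drives a motorcycle is in house 2.
House 3 vehicle: only minivan fits.
From clue 5, the clarinet player must be in house 1.
So house 2 gets harp for instrument.
So: house 1 = clarinet/jeep/pop, house 2 = harp/motorcycle/disco, house 3 = saxophone/minivan/rock, house 4 = piano/sedan/classical.

rock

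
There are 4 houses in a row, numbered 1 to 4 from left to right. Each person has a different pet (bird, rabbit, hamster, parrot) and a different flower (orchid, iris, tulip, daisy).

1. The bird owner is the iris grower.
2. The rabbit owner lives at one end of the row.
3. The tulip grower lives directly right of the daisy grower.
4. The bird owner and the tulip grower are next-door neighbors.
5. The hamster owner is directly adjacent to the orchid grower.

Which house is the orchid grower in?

1

The rabbit owner is narrowed to house 1 or 4; consider each.
Placing it in house 4 leads to a contradiction, so it's in house 1.
The bird owner is narrowed to house 2 or 3 or 4; consider each.
Placing it in house 2 and house 3 leads to a contradiction, so it's in house 4.
The iris grower is in house 4 (clue 1).
By clue 4, the tulip grower is in house 3.
Clue 3: the daisy grower is in house 2.
The only flower still possible for house 1 is orchid.
Clue 5 places the hamster owner in house 2.
House 3 pet: only parrot fits.
So: house 1 = rabbit/orchid, house 2 = hamster/daisy, house 3 = parrot/tulip, house 4 = bird/iris.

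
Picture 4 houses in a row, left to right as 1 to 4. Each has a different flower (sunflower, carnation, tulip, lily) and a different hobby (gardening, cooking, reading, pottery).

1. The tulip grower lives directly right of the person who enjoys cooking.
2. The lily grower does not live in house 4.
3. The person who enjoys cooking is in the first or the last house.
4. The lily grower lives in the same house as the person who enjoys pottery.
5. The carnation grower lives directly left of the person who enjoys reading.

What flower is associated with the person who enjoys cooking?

carnation

The person who enjoys cooking is in house 1 (clue 3).
Clue 1: the tulip grower is in house 2.
House 3's flower must be lily (nothing else left).
House 4's flower must be sunflower (nothing else left).
By clue 4, the person who enjoys pottery is in house 3.
From clue 5, the person who enjoys reading must be in house 2.
House 1's flower must be carnation (nothing else left).
That leaves gardening as the hobby for house 4.
So: house 1 = carnation/cooking, house 2 = tulip/reading, house 3 = lily/pottery, house 4 = sunflower/gardening.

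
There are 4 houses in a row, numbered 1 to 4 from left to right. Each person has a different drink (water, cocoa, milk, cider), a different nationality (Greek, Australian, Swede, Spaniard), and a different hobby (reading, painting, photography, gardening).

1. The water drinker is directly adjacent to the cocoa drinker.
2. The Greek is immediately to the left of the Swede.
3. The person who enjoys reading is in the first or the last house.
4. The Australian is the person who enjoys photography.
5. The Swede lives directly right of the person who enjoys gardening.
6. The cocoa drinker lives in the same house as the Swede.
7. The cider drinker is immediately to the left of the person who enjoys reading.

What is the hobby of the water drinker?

gardening

From clue 7, the cider drinker must be in house 3.
From clue 7, the person who enjoys reading must be in house 4.
By clue 1, the water drinker is in house 1.
Clue 1 places the cocoa drinker in house 2.
Clue 6 places the Swede in house 2.
The only drink still possible for house 4 is milk.
House 4 nationality: only Spaniard fits.
Clue 2 places the Greek in house 1.
Clue 5 places the person who enjoys gardening in house 1.
House 3 nationality: only Australian fits.
House 2's hobby must be painting (nothing else left).
House 3's hobby must be photography (nothing else left).
So: house 1 = water/Greek/gardening, house 2 = cocoa/Swede/painting, house 3 = cider/Australian/photography, house 4 = milk/Spaniard/reading.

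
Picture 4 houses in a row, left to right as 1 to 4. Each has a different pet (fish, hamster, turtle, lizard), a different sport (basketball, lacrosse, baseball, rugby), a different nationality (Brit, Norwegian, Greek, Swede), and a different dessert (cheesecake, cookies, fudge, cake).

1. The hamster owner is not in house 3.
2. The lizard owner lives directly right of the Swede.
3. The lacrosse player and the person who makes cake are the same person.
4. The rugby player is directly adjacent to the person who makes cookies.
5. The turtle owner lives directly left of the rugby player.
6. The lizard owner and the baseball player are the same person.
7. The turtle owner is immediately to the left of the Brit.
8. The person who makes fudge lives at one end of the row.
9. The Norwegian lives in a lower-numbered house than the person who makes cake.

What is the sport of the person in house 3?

lacrosse

That leaves basketball as the sport for house 1.
The person who makes fudge is narrowed to house 1 or 4; consider each.
Placing it in house 1 leads to a contradiction, so it's in house 4.
The lacrosse player is narrowed to house 2 or 3; consider each.
Placing it in house 2 leads to a contradiction, so it's in house 3.
Clue 3: the person who makes cake is in house 3.
Clue 4 places the rugby player in house 2.
From clue 4, the person who makes cookies must be in house 1.
From clue 5, the turtle owner must be in house 1.
Clue 7: the Brit is in house 2.
The only pet still possible for house 3 is fish.
House 4's sport must be baseball (nothing else left).
The only nationality still possible for house 1 is Norwegian.
House 3 nationality: only Swede fits.
The only nationality still possible for house 4 is Greek.
The only dessert still possible for house 2 is cheesecake.
Clue 2: the lizard owner is in house 4.
That leaves hamster as the pet for house 2.
So: house 1 = turtle/basketball/Norwegian/cookies, house 2 = hamster/rugby/Brit/cheesecake, house 3 = fish/lacrosse/Swede/cake, house 4 = lizard/baseball/Greek/fudge.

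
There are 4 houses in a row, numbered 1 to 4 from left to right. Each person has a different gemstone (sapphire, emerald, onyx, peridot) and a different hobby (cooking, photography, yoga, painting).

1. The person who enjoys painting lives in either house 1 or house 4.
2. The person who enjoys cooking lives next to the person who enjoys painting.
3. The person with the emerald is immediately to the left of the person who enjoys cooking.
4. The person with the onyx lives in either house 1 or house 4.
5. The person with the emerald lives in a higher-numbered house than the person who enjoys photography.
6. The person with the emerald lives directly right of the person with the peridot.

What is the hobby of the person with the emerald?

yoga

From clue 5, the person with the emerald must be in house 2.
Clue 5 places the person who enjoys photography in house 1.
From clue 6, the person with the peridot must be in house 1.
The only gemstone still possible for house 3 is sapphire.
That leaves onyx as the gemstone for house 4.
The only hobby still possible for house 4 is painting.
The person who enjoys cooking is in house 3 (clue 2).
House 2 hobby: only yoga fits.
So: house 1 = peridot/photography, house 2 = emerald/yoga, house 3 = sapphire/cooking, house 4 = onyx/painting.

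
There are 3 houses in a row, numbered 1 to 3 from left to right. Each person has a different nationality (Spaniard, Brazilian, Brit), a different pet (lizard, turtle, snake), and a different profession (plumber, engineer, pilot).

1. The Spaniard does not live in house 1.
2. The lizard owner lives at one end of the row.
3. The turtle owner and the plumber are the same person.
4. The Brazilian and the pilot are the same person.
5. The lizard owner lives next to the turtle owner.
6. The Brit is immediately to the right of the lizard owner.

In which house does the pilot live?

1

By clue 5, the turtle owner is in house 2.
From clue 6, the Brit must be in house 2.
Clue 6 places the lizard owner in house 1.
The only nationality still possible for house 1 is Brazilian.
House 3 nationality: only Spaniard fits.
House 3's pet must be snake (nothing else left).
The plumber is in house 2 (clue 3).
Clue 4: the pilot is in house 1.
The only profession still possible for house 3 is engineer.
So: house 1 = Brazilian/lizard/pilot, house 2 = Brit/turtle/plumber, house 3 = Spaniard/snake/engineer.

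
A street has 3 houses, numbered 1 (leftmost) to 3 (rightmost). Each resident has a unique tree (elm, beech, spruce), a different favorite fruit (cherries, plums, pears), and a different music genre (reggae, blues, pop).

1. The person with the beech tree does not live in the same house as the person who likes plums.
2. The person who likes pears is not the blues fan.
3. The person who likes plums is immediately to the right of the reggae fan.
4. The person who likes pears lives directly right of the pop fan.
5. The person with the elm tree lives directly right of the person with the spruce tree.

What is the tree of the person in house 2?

spruce

That leaves cherries as the favorite fruit for house 1.
The only music genre still possible for house 3 is blues.
From clue 2, the person who likes pears must be in house 2.
From clue 4, the pop fan must be in house 1.
House 3 favorite fruit: only plums fits.
House 2 music genre: only reggae fits.
So house 3 gets elm for tree.
By clue 5, the person with the spruce tree is in house 2.
House 1's tree must be beech (nothing else left).
So: house 1 = beech/cherries/pop, house 2 = spruce/pears/reggae, house 3 = elm/plums/blues.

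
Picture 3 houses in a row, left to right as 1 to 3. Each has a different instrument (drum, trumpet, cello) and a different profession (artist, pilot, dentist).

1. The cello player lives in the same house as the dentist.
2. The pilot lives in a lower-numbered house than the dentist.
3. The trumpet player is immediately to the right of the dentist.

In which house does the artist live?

3

By clue 3, the trumpet player is in house 3.
The dentist is in house 2 (clue 3).
The only profession still possible for house 3 is artist.
By clue 1, the cello player is in house 2.
The only instrument still possible for house 1 is drum.
That leaves pilot as the profession for house 1.
So: house 1 = drum/pilot, house 2 = cello/dentist, house 3 = trumpet/artist.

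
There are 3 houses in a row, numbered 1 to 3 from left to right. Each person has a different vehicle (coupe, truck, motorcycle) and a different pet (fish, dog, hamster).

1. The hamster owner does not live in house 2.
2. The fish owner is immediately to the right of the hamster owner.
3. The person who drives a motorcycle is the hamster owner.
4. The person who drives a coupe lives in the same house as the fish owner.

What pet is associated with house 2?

Clue 2: the fish owner is in house 2.
By clue 2, the hamster owner is in house 1.
By clue 3, the person who drives a motorcycle is in house 1.
The person who drives a coupe is in house 2 (clue 4).
House 3's vehicle must be truck (nothing else left).
That leaves dog as the pet for house 3.
So: house 1 = motorcycle/hamster, house 2 = coupe/fish, house 3 = truck/dog.

fish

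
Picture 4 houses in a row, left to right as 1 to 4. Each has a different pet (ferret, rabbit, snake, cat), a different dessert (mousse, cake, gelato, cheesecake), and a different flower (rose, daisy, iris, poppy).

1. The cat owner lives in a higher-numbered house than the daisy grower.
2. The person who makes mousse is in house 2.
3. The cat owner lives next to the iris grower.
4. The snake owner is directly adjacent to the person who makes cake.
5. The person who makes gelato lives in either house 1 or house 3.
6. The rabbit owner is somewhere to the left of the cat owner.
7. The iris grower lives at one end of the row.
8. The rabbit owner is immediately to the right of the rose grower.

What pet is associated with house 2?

rabbit

From clue 2, the person who makes mousse must be in house 2.
From clue 6, the rabbit owner must be in house 2.
Clue 6 places the cat owner in house 3.
From clue 8, the rose grower must be in house 1.
So house 1 gets ferret for pet.
So house 4 gets snake for pet.
That leaves iris as the flower for house 4.
The daisy grower is in house 2 (clue 1).
From clue 4, the person who makes cake must be in house 3.
House 1's dessert must be gelato (nothing else left).
That leaves cheesecake as the dessert for house 4.
The only flower still possible for house 3 is poppy.
So: house 1 = ferret/gelato/rose, house 2 = rabbit/mousse/daisy, house 3 = cat/cake/poppy, house 4 = snake/cheesecake/iris.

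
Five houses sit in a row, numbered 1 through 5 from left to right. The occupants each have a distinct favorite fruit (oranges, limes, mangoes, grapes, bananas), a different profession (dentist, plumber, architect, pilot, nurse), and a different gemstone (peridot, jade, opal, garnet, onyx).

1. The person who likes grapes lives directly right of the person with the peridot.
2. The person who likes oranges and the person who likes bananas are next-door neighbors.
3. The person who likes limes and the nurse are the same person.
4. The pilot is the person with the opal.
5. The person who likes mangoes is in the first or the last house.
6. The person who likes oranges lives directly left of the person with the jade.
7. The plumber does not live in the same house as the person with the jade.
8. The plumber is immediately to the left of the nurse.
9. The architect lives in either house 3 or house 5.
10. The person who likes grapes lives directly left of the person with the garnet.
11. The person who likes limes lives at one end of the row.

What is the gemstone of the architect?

garnet

Clue 3 places the person who likes limes in house 5.
By clue 3, the nurse is in house 5.
Clue 8 places the plumber in house 4.
House 1's favorite fruit must be mangoes (nothing else left).
House 3's profession must be architect (nothing else left).
By clue 2, the person who likes bananas is in house 3.
House 4 gemstone: only onyx fits.
That leaves opal as the gemstone for house 2.
The pilot is in house 2 (clue 4).
House 1's profession must be dentist (nothing else left).
So house 1 gets peridot for gemstone.
The person who likes grapes is in house 2 (clue 1).
Clue 10 places the person with the garnet in house 3.
The only favorite fruit still possible for house 4 is oranges.
That leaves jade as the gemstone for house 5.
So: house 1 = mangoes/dentist/peridot, house 2 = grapes/pilot/opal, house 3 = bananas/architect/garnet, house 4 = oranges/plumber/onyx, house 5 = limes/nurse/jade.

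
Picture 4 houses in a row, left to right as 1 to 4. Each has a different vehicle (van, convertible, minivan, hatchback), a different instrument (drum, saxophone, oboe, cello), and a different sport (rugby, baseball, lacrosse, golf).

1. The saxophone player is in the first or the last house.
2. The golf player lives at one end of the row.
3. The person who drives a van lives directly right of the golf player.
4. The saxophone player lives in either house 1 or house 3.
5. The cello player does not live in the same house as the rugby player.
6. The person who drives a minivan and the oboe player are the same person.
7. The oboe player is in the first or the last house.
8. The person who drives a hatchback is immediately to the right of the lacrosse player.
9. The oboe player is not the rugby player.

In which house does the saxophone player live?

Clue 3 places the person who drives a van in house 2.
From clue 3, the golf player must be in house 1.
Clue 4 places the saxophone player in house 1.
The only instrument still possible for house 4 is oboe.
Clue 6: the person who drives a minivan is in house 4.
The only vehicle still possible for house 1 is convertible.
House 3 vehicle: only hatchback fits.
House 4 sport: only baseball fits.
The lacrosse player is in house 2 (clue 8).
That leaves rugby as the sport for house 3.
Clue 5 places the cello player in house 2.
House 3's instrument must be drum (nothing else left).
So: house 1 = convertible/saxophone/golf, house 2 = van/cello/lacrosse, house 3 = hatchback/drum/rugby, house 4 = minivan/oboe/baseball.

1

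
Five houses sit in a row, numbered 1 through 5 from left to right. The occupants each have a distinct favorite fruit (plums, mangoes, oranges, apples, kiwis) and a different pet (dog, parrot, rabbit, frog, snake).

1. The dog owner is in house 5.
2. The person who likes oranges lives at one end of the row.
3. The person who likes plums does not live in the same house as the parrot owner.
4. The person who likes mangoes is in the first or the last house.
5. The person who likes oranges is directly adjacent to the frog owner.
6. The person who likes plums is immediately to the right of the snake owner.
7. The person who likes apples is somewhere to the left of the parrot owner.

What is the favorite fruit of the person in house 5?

Clue 1 places the dog owner in house 5.
The person who likes mangoes is narrowed to house 1 or 5; consider each.
Placing it in house 1 leads to a contradiction, so it's in house 5.
House 1 favorite fruit: only oranges fits.
Clue 5 places the frog owner in house 2.
The person who likes apples is narrowed to house 2 or 3; consider each.
Placing it in house 2 leads to a contradiction, so it's in house 3.
Clue 7 places the parrot owner in house 4.
The person who likes plums is in house 2 (clue 3).
The snake owner is in house 1 (clue 6).
House 4 favorite fruit: only kiwis fits.
That leaves rabbit as the pet for house 3.
So: house 1 = oranges/snake, house 2 = plums/frog, house 3 = apples/rabbit, house 4 = kiwis/parrot, house 5 = mangoes/dog.

mangoes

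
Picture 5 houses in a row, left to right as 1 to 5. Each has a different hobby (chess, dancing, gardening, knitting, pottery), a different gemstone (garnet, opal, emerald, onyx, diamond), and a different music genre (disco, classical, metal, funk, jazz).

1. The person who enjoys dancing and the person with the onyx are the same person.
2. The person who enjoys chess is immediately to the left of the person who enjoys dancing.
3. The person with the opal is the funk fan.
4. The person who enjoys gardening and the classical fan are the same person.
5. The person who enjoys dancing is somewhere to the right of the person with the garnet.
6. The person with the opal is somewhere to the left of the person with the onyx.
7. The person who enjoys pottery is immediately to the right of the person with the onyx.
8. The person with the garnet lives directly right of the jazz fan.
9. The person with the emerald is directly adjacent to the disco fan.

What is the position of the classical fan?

The person who enjoys chess is narrowed to house 2 or 3; consider each.
Placing it in house 2 leads to a contradiction, so it's in house 3.
By clue 2, the person who enjoys dancing is in house 4.
The only hobby still possible for house 5 is pottery.
Clue 1 places the person with the onyx in house 4.
So house 5 gets metal for music genre.
So house 4 gets disco for music genre.
That leaves funk as the music genre for house 3.
The person with the opal is in house 3 (clue 3).
The only gemstone still possible for house 1 is diamond.
That leaves garnet as the gemstone for house 2.
House 5 gemstone: only emerald fits.
From clue 8, the jazz fan must be in house 1.
House 2 music genre: only classical fits.
Clue 4: the person who enjoys gardening is in house 2.
The only hobby still possible for house 1 is knitting.
So: house 1 = knitting/diamond/jazz, house 2 = gardening/garnet/classical, house 3 = chess/opal/funk, house 4 = dancing/onyx/disco, house 5 = pottery/emerald/metal.

2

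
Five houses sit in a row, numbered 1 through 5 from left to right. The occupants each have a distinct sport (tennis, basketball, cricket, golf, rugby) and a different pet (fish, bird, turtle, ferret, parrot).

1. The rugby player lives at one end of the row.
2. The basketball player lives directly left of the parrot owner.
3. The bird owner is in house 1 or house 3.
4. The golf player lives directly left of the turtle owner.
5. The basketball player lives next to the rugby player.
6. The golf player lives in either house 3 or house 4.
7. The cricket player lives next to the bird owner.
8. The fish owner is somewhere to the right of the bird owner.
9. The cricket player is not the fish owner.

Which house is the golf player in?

3

The basketball player is narrowed to house 2 or 4; consider each.
Placing it in house 2 leads to a contradiction, so it's in house 4.
The parrot owner is in house 5 (clue 2).
Clue 5: the rugby player is in house 5.
That leaves tennis as the sport for house 1.
The only sport still possible for house 2 is cricket.
The only sport still possible for house 3 is golf.
That leaves ferret as the pet for house 2.
That leaves turtle as the pet for house 4.
By clue 8, the bird owner is in house 1.
House 3 pet: only fish fits.
So: house 1 = tennis/bird, house 2 = cricket/ferret, house 3 = golf/fish, house 4 = basketball/turtle, house 5 = rugby/parrot.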